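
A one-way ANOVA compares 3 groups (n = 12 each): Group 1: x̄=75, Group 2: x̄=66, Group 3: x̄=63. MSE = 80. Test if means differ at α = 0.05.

Grand mean = 68.0. SS_between = 936.0, MS_between = 468.0. F = 5.85, F_crit ≈ 3.285. Reject H₀.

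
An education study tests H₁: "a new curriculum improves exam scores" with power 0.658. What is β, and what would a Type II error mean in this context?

β = 1 - power = 1 - 0.658 = 0.342. A Type II error is failing to reject H₀ when H₀ is false (false negative) — here, failing to conclude that a new curriculum improves exam scores when in fact it is true. Consequence: keeping the old curriculum when the new one would have helped students.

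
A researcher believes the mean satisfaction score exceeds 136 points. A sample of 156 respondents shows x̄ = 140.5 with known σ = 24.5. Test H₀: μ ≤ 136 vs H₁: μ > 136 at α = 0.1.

z = 2.294. Critical value: 1.28. Reject H₀.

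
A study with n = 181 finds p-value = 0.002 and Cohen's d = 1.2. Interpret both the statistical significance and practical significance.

Statistically significant (p = 0.002 < 0.05). Cohen's d = 1.2 indicates a large effect size. Both statistical and practical significance should be considered.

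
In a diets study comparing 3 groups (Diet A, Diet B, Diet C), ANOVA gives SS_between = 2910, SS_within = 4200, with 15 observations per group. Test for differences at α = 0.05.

df_between = 2, df_within = 42. F = MS_between/MS_within = 1455.0/100.0 = 14.55. F_crit ≈ 3.22. Reject H₀. At least one mean differs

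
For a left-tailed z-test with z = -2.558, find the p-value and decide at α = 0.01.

p = P(Z < -2.558) = Φ(-2.558) ≈ 0.0053. Since p < 0.01, reject H₀ (significant) at α = 0.01.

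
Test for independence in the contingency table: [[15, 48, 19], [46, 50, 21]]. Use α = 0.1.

χ² = 10.05. df = 2, critical = 4.605. Reject H₀. Variables are dependent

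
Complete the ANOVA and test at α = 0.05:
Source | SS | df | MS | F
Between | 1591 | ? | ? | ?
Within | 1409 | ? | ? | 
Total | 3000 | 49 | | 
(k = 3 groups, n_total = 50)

df_between = 2, df_within = 47. MS_between = 795.5, MS_within = 29.98. F = 26.535, F_crit ≈ 3.195. Reject H₀.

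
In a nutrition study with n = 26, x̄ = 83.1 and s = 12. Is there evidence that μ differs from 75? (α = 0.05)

t = (x̄ - μ₀)/(s/√n) = (83.1 - 75)/(12/√26) = 3.442. df = 25, critical t = ±2.06. Reject H₀.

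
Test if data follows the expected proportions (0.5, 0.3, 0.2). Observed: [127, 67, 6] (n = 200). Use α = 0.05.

Expected: [100.0, 60.0, 40.0]. χ² = 37.007. df = 2, critical = 5.991. Reject H₀.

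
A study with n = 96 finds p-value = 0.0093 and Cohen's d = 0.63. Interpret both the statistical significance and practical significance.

Statistically significant (p = 0.0093 < 0.05). Cohen's d = 0.63 indicates a medium effect size. Both statistical and practical significance should be considered.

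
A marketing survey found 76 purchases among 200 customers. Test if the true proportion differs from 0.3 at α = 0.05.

p̂ = 0.38, p₀ = 0.3. z = (p̂ - p₀)/√(p₀(1-p₀)/n) = 2.469. Critical: ±1.96. Reject H₀.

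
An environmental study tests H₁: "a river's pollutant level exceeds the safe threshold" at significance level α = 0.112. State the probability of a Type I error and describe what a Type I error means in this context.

P(Type I error) = α = 0.112. A Type I error is rejecting H₀ when H₀ is actually true (false positive) — here, concluding that a river's pollutant level exceeds the safe threshold when in fact this is not the case. Consequence: shutting down a compliant factory unnecessarily.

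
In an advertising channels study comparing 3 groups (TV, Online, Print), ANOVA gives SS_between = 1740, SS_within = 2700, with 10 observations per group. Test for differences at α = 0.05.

df_between = 2, df_within = 27. F = MS_between/MS_within = 870.0/100.0 = 8.7. F_crit ≈ 3.354. Reject H₀. At least one mean differs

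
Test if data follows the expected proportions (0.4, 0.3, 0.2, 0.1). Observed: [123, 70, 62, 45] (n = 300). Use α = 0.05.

Expected: [120.0, 90.0, 60.0, 30.0]. χ² = 12.086. df = 3, critical = 7.815. Reject H₀.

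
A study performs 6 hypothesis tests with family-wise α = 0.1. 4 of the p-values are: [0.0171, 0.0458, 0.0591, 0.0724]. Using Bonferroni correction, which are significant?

Bonferroni α = 0.1/6 = 0.01667. None of the given p-values are significant.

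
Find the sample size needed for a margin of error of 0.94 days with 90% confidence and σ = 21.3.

n = (z*σ/E)² = (1.645×21.3/0.94)² = 1389.4 → n = 1390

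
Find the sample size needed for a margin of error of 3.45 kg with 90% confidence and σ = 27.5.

n = (z*σ/E)² = (1.645×27.5/3.45)² = 171.9 → n = 172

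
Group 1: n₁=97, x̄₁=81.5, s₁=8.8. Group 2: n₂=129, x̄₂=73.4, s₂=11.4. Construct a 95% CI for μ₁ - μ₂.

Difference = 8.1. SE = √(8.8²/97 + 11.4²/129) = 1.344. CI = (5.47, 10.73)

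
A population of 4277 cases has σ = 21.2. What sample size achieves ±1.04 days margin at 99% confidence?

Without FPC: n₀ = (2.576×21.2/1.04)² = 2757.381. With FPC: n = n₀N/(n₀+N-1) = 1676.8 → n = 1677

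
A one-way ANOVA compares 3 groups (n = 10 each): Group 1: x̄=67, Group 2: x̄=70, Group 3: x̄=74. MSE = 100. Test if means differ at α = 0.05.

Grand mean = 70.33. SS_between = 246.67, MS_between = 123.33. F = 1.233, F_crit ≈ 3.354. Fail to reject H₀.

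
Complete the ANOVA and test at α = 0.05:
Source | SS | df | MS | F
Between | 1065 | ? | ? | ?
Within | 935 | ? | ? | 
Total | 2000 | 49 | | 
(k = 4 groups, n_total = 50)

df_between = 3, df_within = 46. MS_between = 355.0, MS_within = 20.33. F = 17.465, F_crit ≈ 2.807. Reject H₀.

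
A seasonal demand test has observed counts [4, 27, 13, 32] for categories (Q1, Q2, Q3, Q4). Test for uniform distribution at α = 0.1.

Expected = 19 each. χ² = Σ(O-E)²/E = 26.0. df = 3, critical value = 6.251. Reject H₀.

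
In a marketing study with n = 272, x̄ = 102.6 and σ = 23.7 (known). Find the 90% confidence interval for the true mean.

CI = x̄ ± z*(σ/√n) = 102.6 ± 1.645(23.7/√272) = 102.6 ± 2.36 = (100.24, 104.96)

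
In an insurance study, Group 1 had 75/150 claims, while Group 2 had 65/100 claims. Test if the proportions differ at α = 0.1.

p̂₁ = 0.5, p̂₂ = 0.65, pooled p̂ = 0.56. z = -2.341. Critical: ±1.645. Reject H₀.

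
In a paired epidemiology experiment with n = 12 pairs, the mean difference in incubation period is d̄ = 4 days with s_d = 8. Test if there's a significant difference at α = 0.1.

t = d̄/(s_d/√n) = 4/(8/√12) = 1.732. df = 11, critical t = ±1.796. Fail to reject H₀.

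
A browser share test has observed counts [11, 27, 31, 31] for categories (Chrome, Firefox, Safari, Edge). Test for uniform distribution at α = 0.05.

Expected = 25 each. χ² = Σ(O-E)²/E = 10.88. df = 3, critical value = 7.815. Reject H₀.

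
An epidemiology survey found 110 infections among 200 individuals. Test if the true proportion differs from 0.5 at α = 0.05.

p̂ = 0.55, p₀ = 0.5. z = (p̂ - p₀)/√(p₀(1-p₀)/n) = 1.414. Critical: ±1.96. Fail to reject H₀.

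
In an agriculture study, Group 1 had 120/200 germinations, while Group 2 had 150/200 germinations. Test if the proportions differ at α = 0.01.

p̂₁ = 0.6, p̂₂ = 0.75, pooled p̂ = 0.675. z = -3.203. Critical: ±2.576. Reject H₀.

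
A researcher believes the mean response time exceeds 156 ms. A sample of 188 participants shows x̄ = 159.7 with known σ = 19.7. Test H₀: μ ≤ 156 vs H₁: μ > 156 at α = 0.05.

z = 2.575. Critical value: 1.645. Reject H₀.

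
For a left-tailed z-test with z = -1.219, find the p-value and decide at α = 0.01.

p = P(Z < -1.219) = Φ(-1.219) ≈ 0.1114. Since p ≥ 0.01, fail to reject H₀ (not significant) at α = 0.01.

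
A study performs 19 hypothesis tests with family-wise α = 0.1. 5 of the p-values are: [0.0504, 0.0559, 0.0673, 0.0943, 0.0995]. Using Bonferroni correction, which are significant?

Bonferroni α = 0.1/19 = 0.00526. None of the given p-values are significant.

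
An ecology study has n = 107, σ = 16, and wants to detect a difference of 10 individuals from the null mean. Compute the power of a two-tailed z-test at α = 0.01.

SE = σ/√n = 16/√107 = 1.547. Non-centrality λ = d/SE = 10/1.547 = 6.465. Power ≈ Φ(λ - z_{α/2}) = Φ(6.465 - 2.576) = Φ(3.889) = 1.0.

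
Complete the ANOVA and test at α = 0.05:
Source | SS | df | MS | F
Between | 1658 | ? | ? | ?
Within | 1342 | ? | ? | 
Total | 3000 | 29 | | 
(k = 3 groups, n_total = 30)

df_between = 2, df_within = 27. MS_between = 829.0, MS_within = 49.7. F = 16.679, F_crit ≈ 3.354. Reject H₀.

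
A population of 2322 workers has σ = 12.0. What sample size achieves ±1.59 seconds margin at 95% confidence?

Without FPC: n₀ = (1.96×12.0/1.59)² = 218.817. With FPC: n = n₀N/(n₀+N-1) = 200.1 → n = 201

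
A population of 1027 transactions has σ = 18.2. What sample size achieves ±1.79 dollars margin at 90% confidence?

Without FPC: n₀ = (1.645×18.2/1.79)² = 279.749. With FPC: n = n₀N/(n₀+N-1) = 220.03 → n = 221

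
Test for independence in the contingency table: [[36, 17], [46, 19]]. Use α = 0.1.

χ² = 0.111. df = 1, critical = 2.706. Fail to reject H₀. No evidence of dependence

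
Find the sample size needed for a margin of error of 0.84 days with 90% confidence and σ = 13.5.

n = (z*σ/E)² = (1.645×13.5/0.84)² = 698.9 → n = 699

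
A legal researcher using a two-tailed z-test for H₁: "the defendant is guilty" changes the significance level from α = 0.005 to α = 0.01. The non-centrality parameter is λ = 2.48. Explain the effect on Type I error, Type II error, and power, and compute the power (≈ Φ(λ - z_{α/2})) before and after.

Increasing α from 0.005 to 0.01:
• Type I error rate increases (α is the Type I rate by definition).
• Critical value moves from z_{α/2} = 2.807 to 2.576, so power = Φ(λ - z_{α/2}) goes from Φ(2.48 - 2.807) = 0.372 to Φ(2.48 - 2.576) = 0.462.
• Type II error rate β = 1 - power therefore decreases (0.628 → 0.538).
Appropriate when false negatives are costly — here, acquitting a guilty person.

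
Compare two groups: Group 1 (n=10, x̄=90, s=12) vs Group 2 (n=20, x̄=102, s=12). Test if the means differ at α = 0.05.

Pooled sp = 12.0. t = -2.582, df = 28. Critical t = ±2.048. Reject H₀.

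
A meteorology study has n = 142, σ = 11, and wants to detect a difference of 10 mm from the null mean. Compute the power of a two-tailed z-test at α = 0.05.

SE = σ/√n = 11/√142 = 0.923. Non-centrality λ = d/SE = 10/0.923 = 10.833. Power ≈ Φ(λ - z_{α/2}) = Φ(10.833 - 1.96) = Φ(8.873) = 1.0.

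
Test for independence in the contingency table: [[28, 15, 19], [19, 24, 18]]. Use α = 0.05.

χ² = 3.819. df = 2, critical = 5.991. Fail to reject H₀. No evidence of dependence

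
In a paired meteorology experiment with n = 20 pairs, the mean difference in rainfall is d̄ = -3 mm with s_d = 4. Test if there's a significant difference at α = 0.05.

t = d̄/(s_d/√n) = -3/(4/√20) = -3.354. df = 19, critical t = ±2.093. Reject H₀.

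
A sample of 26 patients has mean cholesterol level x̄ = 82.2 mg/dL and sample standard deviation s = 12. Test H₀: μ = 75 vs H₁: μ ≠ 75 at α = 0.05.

t = (x̄ - μ₀)/(s/√n) = (82.2 - 75)/(12/√26) = 3.059. df = 25, critical t = ±2.06. Reject H₀.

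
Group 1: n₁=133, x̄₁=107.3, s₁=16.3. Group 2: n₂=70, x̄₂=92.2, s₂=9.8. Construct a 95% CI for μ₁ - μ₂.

Difference = 15.1. SE = √(16.3²/133 + 9.8²/70) = 1.836. CI = (11.5, 18.7)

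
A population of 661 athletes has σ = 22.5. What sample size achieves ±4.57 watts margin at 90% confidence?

Without FPC: n₀ = (1.645×22.5/4.57)² = 65.594. With FPC: n = n₀N/(n₀+N-1) = 59.8 → n = 60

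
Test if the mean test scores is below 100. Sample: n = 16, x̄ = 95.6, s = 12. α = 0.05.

t = (95.6 - 100)/(12/√16) = -1.467, df = 15. Critical t = -1.753. Fail to reject H₀.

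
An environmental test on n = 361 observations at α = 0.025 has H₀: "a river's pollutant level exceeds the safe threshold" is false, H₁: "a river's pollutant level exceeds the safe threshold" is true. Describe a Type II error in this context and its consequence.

Type II error: failing to reject H₀ when it is false — concluding that a river's pollutant level exceeds the safe threshold is not supported when in fact it is. Consequence: allowing unsafe pollution to continue.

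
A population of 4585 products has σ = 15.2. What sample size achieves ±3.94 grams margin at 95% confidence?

Without FPC: n₀ = (1.96×15.2/3.94)² = 57.175. With FPC: n = n₀N/(n₀+N-1) = 56.5 → n = 57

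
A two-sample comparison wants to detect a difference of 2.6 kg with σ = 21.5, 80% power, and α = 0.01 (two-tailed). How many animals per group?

n per group = 2(z_α/2 + z_β)²σ²/d² = 2×(2.576 + 0.84)²×21.5²/2.6² = 1595.9 → n = 1596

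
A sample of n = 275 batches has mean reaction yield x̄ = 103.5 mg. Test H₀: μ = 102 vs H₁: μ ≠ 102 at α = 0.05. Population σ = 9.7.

z = (x̄ - μ₀)/(σ/√n) = (103.5 - 102)/(9.7/√275) = 2.564. Critical value: ±1.96. Since |2.564| > 1.96, Reject H₀.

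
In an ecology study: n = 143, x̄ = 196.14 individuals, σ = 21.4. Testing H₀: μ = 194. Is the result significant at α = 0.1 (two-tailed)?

z = (196.14 - 194)/(21.4/√143) = 1.196. Since |z| ≤ 1.645, not significant at α = 0.1.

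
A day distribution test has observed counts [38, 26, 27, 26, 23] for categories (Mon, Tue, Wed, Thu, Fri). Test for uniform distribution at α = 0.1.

Expected = 28 each. χ² = Σ(O-E)²/E = 4.786. df = 4, critical value = 7.779. Fail to reject H₀.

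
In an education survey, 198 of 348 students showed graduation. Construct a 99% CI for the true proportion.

p̂ = 0.569. CI = p̂ ± z*√(p̂(1-p̂)/n) = (0.501, 0.637)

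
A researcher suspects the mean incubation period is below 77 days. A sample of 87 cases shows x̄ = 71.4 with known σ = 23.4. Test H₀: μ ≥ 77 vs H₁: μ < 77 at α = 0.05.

z = -2.232. Critical value: -1.645. Reject H₀.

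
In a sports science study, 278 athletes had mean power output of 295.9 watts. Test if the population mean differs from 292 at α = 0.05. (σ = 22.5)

z = (x̄ - μ₀)/(σ/√n) = (295.9 - 292)/(22.5/√278) = 2.89. Critical value: ±1.96. Since |2.89| > 1.96, Reject H₀.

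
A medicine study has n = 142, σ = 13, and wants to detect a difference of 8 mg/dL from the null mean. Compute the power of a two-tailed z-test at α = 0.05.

SE = σ/√n = 13/√142 = 1.091. Non-centrality λ = d/SE = 8/1.091 = 7.333. Power ≈ Φ(λ - z_{α/2}) = Φ(7.333 - 1.96) = Φ(5.373) = 1.0.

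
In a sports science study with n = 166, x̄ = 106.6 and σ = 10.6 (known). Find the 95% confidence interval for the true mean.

CI = x̄ ± z*(σ/√n) = 106.6 ± 1.96(10.6/√166) = 106.6 ± 1.61 = (104.99, 108.21)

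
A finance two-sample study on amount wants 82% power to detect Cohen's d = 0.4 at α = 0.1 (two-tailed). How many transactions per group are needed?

z_{α/2} = 1.645, z_β = Φ⁻¹(0.82) = 0.915. For small effect (d = 0.4): n per group = 2(z_{α/2} + z_β)²/d² = 2(1.645 + 0.915)²/0.4² = 81.9 → 82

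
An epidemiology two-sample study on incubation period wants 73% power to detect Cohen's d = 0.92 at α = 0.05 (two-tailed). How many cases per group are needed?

z_{α/2} = 1.96, z_β = Φ⁻¹(0.73) = 0.613. For large effect (d = 0.92): n per group = 2(z_{α/2} + z_β)²/d² = 2(1.96 + 0.613)²/0.92² = 15.6 → 16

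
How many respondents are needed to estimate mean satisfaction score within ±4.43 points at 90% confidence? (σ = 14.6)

n = (z*σ/E)² = (1.645×14.6/4.43)² = 29.4 → n = 30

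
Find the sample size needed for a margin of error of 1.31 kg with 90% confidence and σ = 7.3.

n = (z*σ/E)² = (1.645×7.3/1.31)² = 84.03 → n = 85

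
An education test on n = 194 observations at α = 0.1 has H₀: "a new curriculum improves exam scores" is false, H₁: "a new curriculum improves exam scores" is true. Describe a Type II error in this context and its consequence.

Type II error: failing to reject H₀ when it is false — concluding that a new curriculum improves exam scores is not supported when in fact it is. Consequence: keeping the old curriculum when the new one would have helped students.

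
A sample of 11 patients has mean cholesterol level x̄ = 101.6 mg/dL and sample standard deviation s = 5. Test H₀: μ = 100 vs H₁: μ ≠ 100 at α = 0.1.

t = (x̄ - μ₀)/(s/√n) = (101.6 - 100)/(5/√11) = 1.061. df = 10, critical t = ±1.812. Fail to reject H₀.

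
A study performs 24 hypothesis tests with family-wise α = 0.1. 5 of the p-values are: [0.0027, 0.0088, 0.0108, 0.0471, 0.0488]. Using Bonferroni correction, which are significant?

Bonferroni α = 0.1/24 = 0.00417. Significant p-values: [0.0027]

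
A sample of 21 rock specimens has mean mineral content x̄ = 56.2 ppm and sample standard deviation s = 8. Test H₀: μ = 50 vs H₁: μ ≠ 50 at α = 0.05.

t = (x̄ - μ₀)/(s/√n) = (56.2 - 50)/(8/√21) = 3.551. df = 20, critical t = ±2.086. Reject H₀.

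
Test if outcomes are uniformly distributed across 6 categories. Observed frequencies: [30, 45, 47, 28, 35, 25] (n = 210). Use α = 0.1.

Expected = 35 each. χ² = Σ(O-E)²/E = 11.943. df = 5, critical value = 9.236. Reject H₀.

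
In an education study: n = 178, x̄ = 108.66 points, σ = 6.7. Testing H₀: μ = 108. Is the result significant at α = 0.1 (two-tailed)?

z = (108.66 - 108)/(6.7/√178) = 1.314. Since |z| ≤ 1.645, not significant at α = 0.1.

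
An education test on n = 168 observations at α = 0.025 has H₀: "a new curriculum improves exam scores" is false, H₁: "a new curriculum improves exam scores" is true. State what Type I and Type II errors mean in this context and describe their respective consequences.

Type I (false positive): concluding that a new curriculum improves exam scores when it is not — adopting a curriculum that gives no real benefit — disruption for nothing. Type II (false negative): failing to conclude that a new curriculum improves exam scores when it is — keeping the old curriculum when the new one would have helped students. Which is costlier depends on domain priorities and is a judgement call rather than a statistical fact.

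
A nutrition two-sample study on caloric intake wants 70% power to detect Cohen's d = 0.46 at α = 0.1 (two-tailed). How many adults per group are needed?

z_{α/2} = 1.645, z_β = Φ⁻¹(0.7) = 0.524. For small effect (d = 0.46): n per group = 2(z_{α/2} + z_β)²/d² = 2(1.645 + 0.524)²/0.46² = 44.5 → 45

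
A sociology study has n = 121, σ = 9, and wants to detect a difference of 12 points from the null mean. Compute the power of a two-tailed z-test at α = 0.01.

SE = σ/√n = 9/√121 = 0.818. Non-centrality λ = d/SE = 12/0.818 = 14.667. Power ≈ Φ(λ - z_{α/2}) = Φ(14.667 - 2.576) = Φ(12.091) = 1.0.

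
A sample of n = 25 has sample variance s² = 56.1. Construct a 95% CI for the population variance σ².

df = 24. χ²_{0.025} = 39.364, χ²_{0.975} = 12.401. CI for σ² = ((n-1)s²/χ²_{α/2}, (n-1)s²/χ²_{1-α/2}) = (24·56.1/39.364, 24·56.1/12.401) = (34.2, 108.57)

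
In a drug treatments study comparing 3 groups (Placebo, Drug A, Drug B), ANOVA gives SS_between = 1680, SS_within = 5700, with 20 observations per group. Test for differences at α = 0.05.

df_between = 2, df_within = 57. F = MS_between/MS_within = 840.0/100.0 = 8.4. F_crit ≈ 3.159. Reject H₀. At least one mean differs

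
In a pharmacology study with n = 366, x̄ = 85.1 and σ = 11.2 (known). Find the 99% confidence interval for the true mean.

CI = x̄ ± z*(σ/√n) = 85.1 ± 2.576(11.2/√366) = 85.1 ± 1.51 = (83.59, 86.61)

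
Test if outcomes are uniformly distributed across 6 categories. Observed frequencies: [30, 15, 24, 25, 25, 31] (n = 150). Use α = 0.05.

Expected = 25 each. χ² = Σ(O-E)²/E = 6.48. df = 5, critical value = 11.07. Fail to reject H₀.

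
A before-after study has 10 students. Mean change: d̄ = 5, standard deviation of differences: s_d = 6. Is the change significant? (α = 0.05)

t = d̄/(s_d/√n) = 5/(6/√10) = 2.635. df = 9, critical t = ±2.262. Reject H₀.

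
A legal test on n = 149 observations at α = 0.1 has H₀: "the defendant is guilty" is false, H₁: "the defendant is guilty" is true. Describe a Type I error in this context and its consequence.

Type I error: rejecting H₀ when it is true — concluding that the defendant is guilty when in fact it is not. Consequence: convicting an innocent person.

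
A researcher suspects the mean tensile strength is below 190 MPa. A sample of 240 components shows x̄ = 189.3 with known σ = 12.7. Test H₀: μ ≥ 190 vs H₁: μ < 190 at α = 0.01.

z = -0.854. Critical value: -2.33. Fail to reject H₀.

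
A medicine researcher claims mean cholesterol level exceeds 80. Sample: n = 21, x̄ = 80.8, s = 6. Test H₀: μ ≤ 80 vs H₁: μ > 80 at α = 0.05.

t = (80.8 - 80)/(6/√21) = 0.611, df = 20. Critical t = 1.725. Fail to reject H₀.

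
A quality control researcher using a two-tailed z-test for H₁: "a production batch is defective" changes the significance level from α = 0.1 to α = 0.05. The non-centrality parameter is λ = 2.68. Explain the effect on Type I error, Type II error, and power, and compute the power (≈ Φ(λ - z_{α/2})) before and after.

Decreasing α from 0.1 to 0.05:
• Type I error rate decreases (α is the Type I rate by definition).
• Critical value moves from z_{α/2} = 1.645 to 1.96, so power = Φ(λ - z_{α/2}) goes from Φ(2.68 - 1.645) = 0.85 to Φ(2.68 - 1.96) = 0.764.
• Type II error rate β = 1 - power therefore increases (0.15 → 0.236).
Appropriate when false positives are costly — here, scrapping a good batch — wasted material and cost for no reason.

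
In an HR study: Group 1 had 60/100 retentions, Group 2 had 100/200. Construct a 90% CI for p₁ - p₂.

p̂₁ = 0.6, p̂₂ = 0.5. Difference = 0.1. CI = (0.001, 0.199)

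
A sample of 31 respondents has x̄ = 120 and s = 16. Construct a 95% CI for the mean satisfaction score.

CI = x̄ ± t*(s/√n) = 120 ± 2.042(16/√31) = (114.13, 125.87)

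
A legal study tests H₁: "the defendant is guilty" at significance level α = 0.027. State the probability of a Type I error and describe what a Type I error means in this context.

P(Type I error) = α = 0.027. A Type I error is rejecting H₀ when H₀ is actually true (false positive) — here, concluding that the defendant is guilty when in fact this is not the case. Consequence: convicting an innocent person.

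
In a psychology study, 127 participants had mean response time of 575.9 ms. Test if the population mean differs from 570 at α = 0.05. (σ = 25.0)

z = (x̄ - μ₀)/(σ/√n) = (575.9 - 570)/(25.0/√127) = 2.66. Critical value: ±1.96. Since |2.66| > 1.96, Reject H₀.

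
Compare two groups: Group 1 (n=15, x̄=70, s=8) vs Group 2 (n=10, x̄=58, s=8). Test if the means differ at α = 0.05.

Pooled sp = 8.0. t = 3.674, df = 23. Critical t = ±2.069. Reject H₀.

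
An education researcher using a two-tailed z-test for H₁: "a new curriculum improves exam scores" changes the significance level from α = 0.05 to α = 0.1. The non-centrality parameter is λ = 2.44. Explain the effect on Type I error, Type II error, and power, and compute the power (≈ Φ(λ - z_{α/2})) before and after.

Increasing α from 0.05 to 0.1:
• Type I error rate increases (α is the Type I rate by definition).
• Critical value moves from z_{α/2} = 1.96 to 1.645, so power = Φ(λ - z_{α/2}) goes from Φ(2.44 - 1.96) = 0.684 to Φ(2.44 - 1.645) = 0.787.
• Type II error rate β = 1 - power therefore decreases (0.316 → 0.213).
Appropriate when false negatives are costly — here, keeping the old curriculum when the new one would have helped students.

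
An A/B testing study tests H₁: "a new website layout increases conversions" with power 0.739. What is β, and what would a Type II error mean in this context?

β = 1 - power = 1 - 0.739 = 0.261. A Type II error is failing to reject H₀ when H₀ is false (false negative) — here, failing to conclude that a new website layout increases conversions when in fact it is true. Consequence: discarding a layout that would have improved conversions — lost revenue.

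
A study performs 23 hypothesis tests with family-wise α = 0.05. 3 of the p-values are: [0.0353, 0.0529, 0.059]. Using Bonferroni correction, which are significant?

Bonferroni α = 0.05/23 = 0.00217. None of the given p-values are significant.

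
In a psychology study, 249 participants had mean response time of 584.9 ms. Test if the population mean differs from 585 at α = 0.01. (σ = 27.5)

z = (x̄ - μ₀)/(σ/√n) = (584.9 - 585)/(27.5/√249) = -0.057. Critical value: ±2.576. Since |-0.057| ≤ 2.576, Fail to reject H₀.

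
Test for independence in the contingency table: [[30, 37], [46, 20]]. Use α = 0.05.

χ² = 8.432. df = 1, critical = 3.841. Reject H₀. Variables are dependent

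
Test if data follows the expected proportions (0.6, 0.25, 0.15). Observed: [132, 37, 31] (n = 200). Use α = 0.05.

Expected: [120.0, 50.0, 30.0]. χ² = 4.613. df = 2, critical = 5.991. Fail to reject H₀.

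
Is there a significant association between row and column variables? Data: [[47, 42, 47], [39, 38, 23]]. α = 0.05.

χ² = 3.769. df = 2, critical = 5.991. Fail to reject H₀. No evidence of dependence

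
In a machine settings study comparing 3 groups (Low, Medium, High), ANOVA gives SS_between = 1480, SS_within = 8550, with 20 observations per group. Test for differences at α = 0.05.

df_between = 2, df_within = 57. F = MS_between/MS_within = 740.0/150.0 = 4.933. F_crit ≈ 3.159. Reject H₀. At least one mean differs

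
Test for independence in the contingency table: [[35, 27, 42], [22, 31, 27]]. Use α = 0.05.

χ² = 3.43. df = 2, critical = 5.991. Fail to reject H₀. No evidence of dependence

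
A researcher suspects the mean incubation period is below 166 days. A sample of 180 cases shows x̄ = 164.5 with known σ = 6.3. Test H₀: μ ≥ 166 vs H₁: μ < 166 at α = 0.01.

z = -3.194. Critical value: -2.33. Reject H₀.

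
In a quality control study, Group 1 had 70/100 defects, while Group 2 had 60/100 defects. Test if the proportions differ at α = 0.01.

p̂₁ = 0.7, p̂₂ = 0.6, pooled p̂ = 0.65. z = 1.482. Critical: ±2.576. Fail to reject H₀.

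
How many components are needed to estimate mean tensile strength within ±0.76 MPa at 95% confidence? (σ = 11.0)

n = (z*σ/E)² = (1.96×11.0/0.76)² = 804.8 → n = 805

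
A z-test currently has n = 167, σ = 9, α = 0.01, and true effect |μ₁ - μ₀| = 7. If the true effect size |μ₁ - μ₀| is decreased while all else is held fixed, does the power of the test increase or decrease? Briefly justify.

Power decreases: a smaller true effect decreases the non-centrality λ = |μ₁ - μ₀|/(σ/√n).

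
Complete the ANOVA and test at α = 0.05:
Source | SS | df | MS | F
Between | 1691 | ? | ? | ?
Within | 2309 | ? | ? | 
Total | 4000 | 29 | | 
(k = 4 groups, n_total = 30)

df_between = 3, df_within = 26. MS_between = 563.67, MS_within = 88.81. F = 6.347, F_crit ≈ 2.975. Reject H₀.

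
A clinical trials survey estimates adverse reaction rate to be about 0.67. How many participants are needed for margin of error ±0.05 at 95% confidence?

n = z²p(1-p)/E² = 1.96²×0.67×0.33/0.05² = 339.8 → n = 340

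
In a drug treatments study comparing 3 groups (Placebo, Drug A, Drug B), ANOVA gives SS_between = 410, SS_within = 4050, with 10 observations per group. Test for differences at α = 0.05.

df_between = 2, df_within = 27. F = MS_between/MS_within = 205.0/150.0 = 1.367. F_crit ≈ 3.354. Fail to reject H₀.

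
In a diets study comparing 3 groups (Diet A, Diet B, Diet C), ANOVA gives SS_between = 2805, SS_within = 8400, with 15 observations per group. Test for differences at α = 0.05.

df_between = 2, df_within = 42. F = MS_between/MS_within = 1402.5/200.0 = 7.013. F_crit ≈ 3.22. Reject H₀. At least one mean differs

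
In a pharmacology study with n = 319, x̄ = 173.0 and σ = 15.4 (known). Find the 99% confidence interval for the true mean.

CI = x̄ ± z*(σ/√n) = 173.0 ± 2.576(15.4/√319) = 173.0 ± 2.22 = (170.78, 175.22)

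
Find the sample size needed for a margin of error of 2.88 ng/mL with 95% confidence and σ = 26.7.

n = (z*σ/E)² = (1.96×26.7/2.88)² = 330.2 → n = 331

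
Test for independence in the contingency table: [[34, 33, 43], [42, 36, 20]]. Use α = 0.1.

χ² = 8.706. df = 2, critical = 4.605. Reject H₀. Variables are dependent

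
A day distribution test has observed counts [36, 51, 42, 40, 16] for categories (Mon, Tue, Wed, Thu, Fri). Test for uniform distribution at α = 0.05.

Expected = 37 each. χ² = Σ(O-E)²/E = 18.162. df = 4, critical value = 9.488. Reject H₀.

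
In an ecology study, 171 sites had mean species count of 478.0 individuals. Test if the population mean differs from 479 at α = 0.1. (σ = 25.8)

z = (x̄ - μ₀)/(σ/√n) = (478.0 - 479)/(25.8/√171) = -0.507. Critical value: ±1.645. Since |-0.507| ≤ 1.645, Fail to reject H₀.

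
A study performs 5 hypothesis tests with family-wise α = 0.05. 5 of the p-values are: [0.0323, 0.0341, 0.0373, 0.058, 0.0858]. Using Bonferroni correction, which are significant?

Bonferroni α = 0.05/5 = 0.01. None of the given p-values are significant.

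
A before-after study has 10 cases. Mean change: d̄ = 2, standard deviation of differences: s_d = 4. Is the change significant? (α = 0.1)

t = d̄/(s_d/√n) = 2/(4/√10) = 1.581. df = 9, critical t = ±1.833. Fail to reject H₀.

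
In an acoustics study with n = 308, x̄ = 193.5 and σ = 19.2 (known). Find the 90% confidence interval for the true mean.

CI = x̄ ± z*(σ/√n) = 193.5 ± 1.645(19.2/√308) = 193.5 ± 1.8 = (191.7, 195.3)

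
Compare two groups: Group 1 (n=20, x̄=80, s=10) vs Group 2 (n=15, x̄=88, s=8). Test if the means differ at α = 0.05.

Pooled sp = 9.2. t = -2.545, df = 33. Critical t = ±2.035. Reject H₀.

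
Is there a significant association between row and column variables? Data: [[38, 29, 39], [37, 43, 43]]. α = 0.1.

χ² = 1.678. df = 2, critical = 4.605. Fail to reject H₀. No evidence of dependence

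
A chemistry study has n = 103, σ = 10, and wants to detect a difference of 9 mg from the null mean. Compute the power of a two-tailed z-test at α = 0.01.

SE = σ/√n = 10/√103 = 0.985. Non-centrality λ = d/SE = 9/0.985 = 9.134. Power ≈ Φ(λ - z_{α/2}) = Φ(9.134 - 2.576) = Φ(6.558) = 1.0.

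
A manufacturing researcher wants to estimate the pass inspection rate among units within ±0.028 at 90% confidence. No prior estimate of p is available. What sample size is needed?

Conservative approach: use p = 0.5 (maximizes p(1-p) = 0.25). n = z²(0.25)/E² = 1.645²×0.25/0.028² = 862.9 → n = 863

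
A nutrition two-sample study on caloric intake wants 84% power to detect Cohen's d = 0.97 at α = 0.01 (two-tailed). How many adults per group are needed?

z_{α/2} = 2.576, z_β = Φ⁻¹(0.84) = 0.994. For large effect (d = 0.97): n per group = 2(z_{α/2} + z_β)²/d² = 2(2.576 + 0.994)²/0.97² = 27.1 → 28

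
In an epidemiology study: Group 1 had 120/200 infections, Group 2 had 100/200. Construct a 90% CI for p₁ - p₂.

p̂₁ = 0.6, p̂₂ = 0.5. Difference = 0.1. CI = (0.019, 0.181)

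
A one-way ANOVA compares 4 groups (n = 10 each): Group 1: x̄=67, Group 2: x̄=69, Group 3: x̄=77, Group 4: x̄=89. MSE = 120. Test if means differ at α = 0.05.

Grand mean = 75.5. SS_between = 2990.0, MS_between = 996.67. F = 8.306, F_crit ≈ 2.866. Reject H₀.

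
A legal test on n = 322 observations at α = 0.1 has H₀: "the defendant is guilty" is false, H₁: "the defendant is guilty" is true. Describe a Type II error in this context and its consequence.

Type II error: failing to reject H₀ when it is false — concluding that the defendant is guilty is not supported when in fact it is. Consequence: acquitting a guilty person.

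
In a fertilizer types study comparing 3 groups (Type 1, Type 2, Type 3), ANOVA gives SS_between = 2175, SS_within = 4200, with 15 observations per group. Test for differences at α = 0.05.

df_between = 2, df_within = 42. F = MS_between/MS_within = 1087.5/100.0 = 10.875. F_crit ≈ 3.22. Reject H₀. At least one mean differs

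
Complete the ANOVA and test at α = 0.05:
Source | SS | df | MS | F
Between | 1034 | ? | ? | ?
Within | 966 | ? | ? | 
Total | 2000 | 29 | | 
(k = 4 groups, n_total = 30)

df_between = 3, df_within = 26. MS_between = 344.67, MS_within = 37.15. F = 9.277, F_crit ≈ 2.975. Reject H₀.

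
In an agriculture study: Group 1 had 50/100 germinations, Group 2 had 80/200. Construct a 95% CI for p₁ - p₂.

p̂₁ = 0.5, p̂₂ = 0.4. Difference = 0.1. CI = (-0.019, 0.219)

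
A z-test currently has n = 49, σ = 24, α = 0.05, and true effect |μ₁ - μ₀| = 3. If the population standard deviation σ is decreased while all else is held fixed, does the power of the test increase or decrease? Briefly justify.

Power increases: a smaller σ shrinks the standard error σ/√n, moving the sampling distribution under H₁ further from the critical value.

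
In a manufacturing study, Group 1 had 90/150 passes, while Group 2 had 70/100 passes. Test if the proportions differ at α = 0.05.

p̂₁ = 0.6, p̂₂ = 0.7, pooled p̂ = 0.64. z = -1.614. Critical: ±1.96. Fail to reject H₀.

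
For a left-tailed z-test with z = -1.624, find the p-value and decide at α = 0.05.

p = P(Z < -1.624) = Φ(-1.624) ≈ 0.0522. Since p ≥ 0.05, fail to reject H₀ (not significant) at α = 0.05.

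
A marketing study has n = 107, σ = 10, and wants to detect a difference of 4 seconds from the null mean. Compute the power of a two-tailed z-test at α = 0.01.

SE = σ/√n = 10/√107 = 0.967. Non-centrality λ = d/SE = 4/0.967 = 4.138. Power ≈ Φ(λ - z_{α/2}) = Φ(4.138 - 2.576) = Φ(1.562) = 0.941.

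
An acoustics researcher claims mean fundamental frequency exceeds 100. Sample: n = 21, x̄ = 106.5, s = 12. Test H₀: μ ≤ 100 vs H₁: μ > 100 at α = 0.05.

t = (106.5 - 100)/(12/√21) = 2.482, df = 20. Critical t = 1.725. Reject H₀.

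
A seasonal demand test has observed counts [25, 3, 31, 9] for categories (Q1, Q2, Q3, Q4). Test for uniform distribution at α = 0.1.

Expected = 17 each. χ² = Σ(O-E)²/E = 30.588. df = 3, critical value = 6.251. Reject H₀.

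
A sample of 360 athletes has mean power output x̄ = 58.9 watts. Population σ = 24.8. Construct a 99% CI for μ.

CI = x̄ ± z*(σ/√n) = 58.9 ± 2.576(24.8/√360) = 58.9 ± 3.37 = (55.53, 62.27)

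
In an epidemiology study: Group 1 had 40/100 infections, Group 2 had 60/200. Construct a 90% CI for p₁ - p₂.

p̂₁ = 0.4, p̂₂ = 0.3. Difference = 0.1. CI = (0.003, 0.197)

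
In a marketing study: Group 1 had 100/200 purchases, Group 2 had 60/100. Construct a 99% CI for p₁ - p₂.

p̂₁ = 0.5, p̂₂ = 0.6. Difference = -0.1. CI = (-0.256, 0.056)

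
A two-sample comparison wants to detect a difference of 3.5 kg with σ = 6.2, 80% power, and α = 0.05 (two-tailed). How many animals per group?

n per group = 2(z_α/2 + z_β)²σ²/d² = 2×(1.96 + 0.84)²×6.2²/3.5² = 49.2 → n = 50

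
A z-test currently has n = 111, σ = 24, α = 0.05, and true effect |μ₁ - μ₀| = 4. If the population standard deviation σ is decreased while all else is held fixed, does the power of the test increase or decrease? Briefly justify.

Power increases: a smaller σ shrinks the standard error σ/√n, moving the sampling distribution under H₁ further from the critical value.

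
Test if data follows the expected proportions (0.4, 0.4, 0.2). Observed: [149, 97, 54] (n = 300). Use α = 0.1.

Expected: [120.0, 120.0, 60.0]. χ² = 12.017. df = 2, critical = 4.605. Reject H₀.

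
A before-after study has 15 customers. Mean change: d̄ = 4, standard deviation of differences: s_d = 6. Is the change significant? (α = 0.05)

t = d̄/(s_d/√n) = 4/(6/√15) = 2.582. df = 14, critical t = ±2.145. Reject H₀.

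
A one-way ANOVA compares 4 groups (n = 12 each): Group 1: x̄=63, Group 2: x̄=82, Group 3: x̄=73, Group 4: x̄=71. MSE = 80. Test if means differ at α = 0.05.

Grand mean = 72.25. SS_between = 2193.0, MS_between = 731.0. F = 9.137, F_crit ≈ 2.816. Reject H₀.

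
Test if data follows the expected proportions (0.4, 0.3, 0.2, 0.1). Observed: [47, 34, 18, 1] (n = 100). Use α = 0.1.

Expected: [40.0, 30.0, 20.0, 10.0]. χ² = 10.058. df = 3, critical = 6.251. Reject H₀.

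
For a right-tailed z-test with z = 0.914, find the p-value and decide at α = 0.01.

p = P(Z > 0.914) = 1 - Φ(0.914) ≈ 0.1804. Since p ≥ 0.01, fail to reject H₀ (not significant) at α = 0.01.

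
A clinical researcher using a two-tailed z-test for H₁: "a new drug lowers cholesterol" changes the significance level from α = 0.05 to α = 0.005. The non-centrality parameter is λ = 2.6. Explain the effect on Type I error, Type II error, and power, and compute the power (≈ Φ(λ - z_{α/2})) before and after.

Decreasing α from 0.05 to 0.005:
• Type I error rate decreases (α is the Type I rate by definition).
• Critical value moves from z_{α/2} = 1.96 to 2.807, so power = Φ(λ - z_{α/2}) goes from Φ(2.6 - 1.96) = 0.739 to Φ(2.6 - 2.807) = 0.418.
• Type II error rate β = 1 - power therefore increases (0.261 → 0.582).
Appropriate when false positives are costly — here, approving an ineffective drug — patients take a useless medication and may skip effective alternatives.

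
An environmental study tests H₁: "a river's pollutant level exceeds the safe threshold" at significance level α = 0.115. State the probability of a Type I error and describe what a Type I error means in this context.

P(Type I error) = α = 0.115. A Type I error is rejecting H₀ when H₀ is actually true (false positive) — here, concluding that a river's pollutant level exceeds the safe threshold when in fact this is not the case. Consequence: shutting down a compliant factory unnecessarily.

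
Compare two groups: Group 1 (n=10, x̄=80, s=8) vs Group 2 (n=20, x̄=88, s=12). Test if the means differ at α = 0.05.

Pooled sp = 10.88. t = -1.899, df = 28. Critical t = ±2.048. Fail to reject H₀.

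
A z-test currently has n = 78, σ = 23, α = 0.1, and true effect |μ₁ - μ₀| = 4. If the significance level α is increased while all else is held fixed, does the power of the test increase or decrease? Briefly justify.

Power increases: a larger α lowers the critical value, so more of the H₁ sampling distribution falls in the rejection region.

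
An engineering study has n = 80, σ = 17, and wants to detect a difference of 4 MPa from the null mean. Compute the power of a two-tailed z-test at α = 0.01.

SE = σ/√n = 17/√80 = 1.901. Non-centrality λ = d/SE = 4/1.901 = 2.105. Power ≈ Φ(λ - z_{α/2}) = Φ(2.105 - 2.576) = Φ(-0.471) = 0.319.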